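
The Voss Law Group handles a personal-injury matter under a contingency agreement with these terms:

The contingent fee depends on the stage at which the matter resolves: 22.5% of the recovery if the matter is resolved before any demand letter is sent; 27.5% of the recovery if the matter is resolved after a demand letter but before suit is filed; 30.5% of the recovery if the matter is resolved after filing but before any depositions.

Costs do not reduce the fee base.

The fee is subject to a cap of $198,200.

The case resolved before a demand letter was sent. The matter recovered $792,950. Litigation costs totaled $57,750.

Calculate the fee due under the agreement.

$178,413.75

Fee base is the gross recovery, $792,950; costs are reimbursed separately.
The matter resolved before a demand letter was sent, so the 22.5% rate applies.
$792,950 × 22.5% = $178,413.75
$178,413.75 is under the $198,200 cap.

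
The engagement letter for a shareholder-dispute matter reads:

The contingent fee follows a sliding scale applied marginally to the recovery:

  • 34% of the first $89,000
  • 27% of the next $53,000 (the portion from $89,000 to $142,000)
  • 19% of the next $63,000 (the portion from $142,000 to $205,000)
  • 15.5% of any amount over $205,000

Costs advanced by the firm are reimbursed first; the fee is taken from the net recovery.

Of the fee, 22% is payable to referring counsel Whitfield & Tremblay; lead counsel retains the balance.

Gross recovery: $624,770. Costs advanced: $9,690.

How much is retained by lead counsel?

Fee base (net of costs): $624,770 − $9,690 = $615,080
First $89,000 at 34% = $30,260.00
Next $53,000 at 27% = $14,310.00
Next $63,000 at 19% = $11,970.00
Remaining $410,080 at 15.5% = $63,562.40
Fee: $30,260.00 + $14,310.00 + $11,970.00 + $63,562.40 = $120,102.40
Referral share: 22% of $120,102.40 = $26,422.53; lead counsel retains $120,102.40 − $26,422.53 = $93,679.87.

$93,679.87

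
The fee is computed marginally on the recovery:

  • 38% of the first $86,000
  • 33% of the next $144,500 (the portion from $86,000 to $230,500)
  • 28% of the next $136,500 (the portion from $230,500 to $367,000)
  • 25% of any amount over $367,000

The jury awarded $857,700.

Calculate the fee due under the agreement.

First $86,000 at 38% = $32,680.00
Next $144,500 at 33% = $47,685.00
Next $136,500 at 28% = $38,220.00
Remaining $490,700 at 25% = $122,675.00
Fee: $32,680.00 + $47,685.00 + $38,220.00 + $122,675.00 = $241,260.00

$241,260.00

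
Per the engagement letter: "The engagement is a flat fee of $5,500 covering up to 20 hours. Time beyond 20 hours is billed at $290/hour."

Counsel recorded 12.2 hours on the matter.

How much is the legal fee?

$5,500.00

12.2 hours is within the 20-hour scope; only the flat fee applies.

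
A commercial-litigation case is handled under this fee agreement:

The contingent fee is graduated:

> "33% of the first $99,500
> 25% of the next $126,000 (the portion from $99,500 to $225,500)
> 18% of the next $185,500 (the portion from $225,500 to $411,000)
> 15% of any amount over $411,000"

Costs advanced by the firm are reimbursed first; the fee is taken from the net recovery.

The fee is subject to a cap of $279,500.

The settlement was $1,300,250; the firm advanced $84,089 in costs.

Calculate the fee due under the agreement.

Fee base (net of costs): $1,300,250 − $84,089 = $1,216,161
First $99,500 at 33% = $32,835.00
Next $126,000 at 25% = $31,500.00
Next $185,500 at 18% = $33,390.00
Remaining $805,161 at 15% = $120,774.15
Fee: $32,835.00 + $31,500.00 + $33,390.00 + $120,774.15 = $218,499.15
$218,499.15 is under the $279,500 cap.

$218,499.15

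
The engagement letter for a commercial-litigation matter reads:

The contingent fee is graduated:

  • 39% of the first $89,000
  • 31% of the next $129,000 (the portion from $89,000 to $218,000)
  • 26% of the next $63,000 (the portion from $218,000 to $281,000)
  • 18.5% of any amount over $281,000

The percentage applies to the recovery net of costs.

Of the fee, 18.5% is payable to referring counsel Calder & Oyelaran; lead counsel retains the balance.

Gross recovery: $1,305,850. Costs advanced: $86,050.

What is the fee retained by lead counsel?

$215,777.77

Fee base (net of costs): $1,305,850 − $86,050 = $1,219,800
First $89,000 at 39% = $34,710.00
Next $129,000 at 31% = $39,990.00
Next $63,000 at 26% = $16,380.00
Remaining $938,800 at 18.5% = $173,678.00
Fee: $34,710.00 + $39,990.00 + $16,380.00 + $173,678.00 = $264,758.00
Referral share: 18.5% of $264,758.00 = $48,980.23; lead counsel retains $264,758.00 − $48,980.23 = $215,777.77.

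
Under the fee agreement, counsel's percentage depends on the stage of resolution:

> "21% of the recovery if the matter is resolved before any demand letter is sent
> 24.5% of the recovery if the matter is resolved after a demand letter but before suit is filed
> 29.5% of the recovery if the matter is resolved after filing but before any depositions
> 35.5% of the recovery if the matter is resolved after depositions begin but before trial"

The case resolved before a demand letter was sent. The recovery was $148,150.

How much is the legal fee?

The matter resolved before a demand letter was sent, so the 21% rate applies.
$148,150 × 21% = $31,111.50

$31,111.50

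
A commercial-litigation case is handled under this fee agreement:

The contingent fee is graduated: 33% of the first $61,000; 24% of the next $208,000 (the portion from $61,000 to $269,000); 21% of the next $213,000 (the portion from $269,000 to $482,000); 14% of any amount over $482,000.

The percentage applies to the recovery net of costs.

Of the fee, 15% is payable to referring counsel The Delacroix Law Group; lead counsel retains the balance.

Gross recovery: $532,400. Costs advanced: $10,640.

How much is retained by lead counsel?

Fee base (net of costs): $532,400 − $10,640 = $521,760
First $61,000 at 33% = $20,130.00
Next $208,000 at 24% = $49,920.00
Next $213,000 at 21% = $44,730.00
Remaining $39,760 at 14% = $5,566.40
Fee: $20,130.00 + $49,920.00 + $44,730.00 + $5,566.40 = $120,346.40
Referral share: 15% of $120,346.40 = $18,051.96; lead counsel retains $120,346.40 − $18,051.96 = $102,294.44.

$102,294.44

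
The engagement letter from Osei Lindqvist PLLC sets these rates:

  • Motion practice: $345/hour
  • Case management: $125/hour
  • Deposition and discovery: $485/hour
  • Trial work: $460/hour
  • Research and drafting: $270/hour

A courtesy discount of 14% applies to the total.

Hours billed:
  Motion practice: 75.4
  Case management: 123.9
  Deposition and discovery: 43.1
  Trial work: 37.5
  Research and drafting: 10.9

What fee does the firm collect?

$71,033.42

Motion practice: 75.4 × $345 = $26,013.00
Case management: 123.9 × $125 = $15,487.50
Deposition and discovery: 43.1 × $485 = $20,903.50
Trial work: 37.5 × $460 = $17,250.00
Research and drafting: 10.9 × $270 = $2,943.00
Subtotal: $82,597.00
Less 14% discount: −$11,563.58
Total: $82,597.00 − $11,563.58 = $71,033.42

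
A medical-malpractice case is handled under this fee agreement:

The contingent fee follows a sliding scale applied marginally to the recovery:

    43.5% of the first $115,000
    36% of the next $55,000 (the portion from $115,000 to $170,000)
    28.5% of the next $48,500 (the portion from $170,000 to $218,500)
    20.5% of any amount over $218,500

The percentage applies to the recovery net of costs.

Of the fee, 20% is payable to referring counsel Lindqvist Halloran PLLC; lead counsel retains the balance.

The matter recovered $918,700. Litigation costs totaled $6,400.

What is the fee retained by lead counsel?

$180,701.20

Fee base (net of costs): $918,700 − $6,400 = $912,300
First $115,000 at 43.5% = $50,025.00
Next $55,000 at 36% = $19,800.00
Next $48,500 at 28.5% = $13,822.50
Remaining $693,800 at 20.5% = $142,229.00
Fee: $50,025.00 + $19,800.00 + $13,822.50 + $142,229.00 = $225,876.50
Referral share: 20% of $225,876.50 = $45,175.30; lead counsel retains $225,876.50 − $45,175.30 = $180,701.20.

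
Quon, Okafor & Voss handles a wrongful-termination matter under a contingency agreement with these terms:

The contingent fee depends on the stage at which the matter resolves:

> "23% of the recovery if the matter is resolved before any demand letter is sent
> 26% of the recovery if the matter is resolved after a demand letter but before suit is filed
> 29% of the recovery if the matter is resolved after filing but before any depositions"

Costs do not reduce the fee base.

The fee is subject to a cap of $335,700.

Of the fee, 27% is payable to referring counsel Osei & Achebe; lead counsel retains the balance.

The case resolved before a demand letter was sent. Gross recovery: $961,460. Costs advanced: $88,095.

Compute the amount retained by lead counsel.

Fee base is the gross recovery, $961,460; costs are reimbursed separately.
The matter resolved before a demand letter was sent, so the 23% rate applies.
$961,460 × 23% = $221,135.80
$221,135.80 is under the $335,700 cap.
Referral share: 27% of $221,135.80 = $59,706.67; lead counsel retains $221,135.80 − $59,706.67 = $161,429.13.

$161,429.13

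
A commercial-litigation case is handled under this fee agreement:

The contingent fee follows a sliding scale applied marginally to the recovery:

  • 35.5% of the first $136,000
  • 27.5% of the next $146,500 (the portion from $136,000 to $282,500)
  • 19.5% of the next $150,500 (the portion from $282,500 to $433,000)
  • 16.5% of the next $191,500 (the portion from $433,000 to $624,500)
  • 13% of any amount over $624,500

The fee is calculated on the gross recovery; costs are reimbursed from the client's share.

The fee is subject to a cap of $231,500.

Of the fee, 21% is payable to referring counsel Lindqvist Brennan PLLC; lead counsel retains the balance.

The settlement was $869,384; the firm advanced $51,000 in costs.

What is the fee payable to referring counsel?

Fee base is the gross recovery, $869,384; costs are reimbursed separately.
First $136,000 at 35.5% = $48,280.00
Next $146,500 at 27.5% = $40,287.50
Next $150,500 at 19.5% = $29,347.50
Next $191,500 at 16.5% = $31,597.50
Remaining $244,884 at 13% = $31,834.92
Fee: $48,280.00 + $40,287.50 + $29,347.50 + $31,597.50 + $31,834.92 = $181,347.42
$181,347.42 is under the $231,500 cap.
Referral share: 21% of $181,347.42 = $38,082.96; lead counsel retains $181,347.42 − $38,082.96 = $143,264.46.

$38,082.96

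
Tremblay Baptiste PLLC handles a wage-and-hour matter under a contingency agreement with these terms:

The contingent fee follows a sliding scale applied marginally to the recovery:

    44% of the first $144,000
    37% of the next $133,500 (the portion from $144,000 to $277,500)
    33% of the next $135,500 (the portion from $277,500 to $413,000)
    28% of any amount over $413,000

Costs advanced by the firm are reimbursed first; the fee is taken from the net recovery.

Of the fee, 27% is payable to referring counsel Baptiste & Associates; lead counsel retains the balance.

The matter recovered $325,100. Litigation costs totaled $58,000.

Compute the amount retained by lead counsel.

$79,502.11

Fee base (net of costs): $325,100 − $58,000 = $267,100
First $144,000 at 44% = $63,360.00
Remaining $123,100 at 37% = $45,547.00
Fee: $63,360.00 + $45,547.00 = $108,907.00
Referral share: 27% of $108,907.00 = $29,404.89; lead counsel retains $108,907.00 − $29,404.89 = $79,502.11.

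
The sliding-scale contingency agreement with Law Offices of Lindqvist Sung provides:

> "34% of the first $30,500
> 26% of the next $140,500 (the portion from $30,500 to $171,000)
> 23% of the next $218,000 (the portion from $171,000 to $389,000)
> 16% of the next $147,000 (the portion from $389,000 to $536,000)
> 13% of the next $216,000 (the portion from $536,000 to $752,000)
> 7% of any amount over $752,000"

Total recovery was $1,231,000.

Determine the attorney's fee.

First $30,500 at 34% = $10,370.00
Next $140,500 at 26% = $36,530.00
Next $218,000 at 23% = $50,140.00
Next $147,000 at 16% = $23,520.00
Next $216,000 at 13% = $28,080.00
Remaining $479,000 at 7% = $33,530.00
Fee: $10,370.00 + $36,530.00 + $50,140.00 + $23,520.00 + $28,080.00 + $33,530.00 = $182,170.00

$182,170.00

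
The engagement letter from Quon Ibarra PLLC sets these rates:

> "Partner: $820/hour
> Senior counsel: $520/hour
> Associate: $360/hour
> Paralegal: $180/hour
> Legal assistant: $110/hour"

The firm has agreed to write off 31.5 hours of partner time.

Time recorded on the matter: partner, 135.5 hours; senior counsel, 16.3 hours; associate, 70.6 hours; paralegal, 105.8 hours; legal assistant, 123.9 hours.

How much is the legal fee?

$151,845.00

Partner: 135.5 × $820 = $111,110.00
Senior counsel: 16.3 × $520 = $8,476.00
Associate: 70.6 × $360 = $25,416.00
Paralegal: 105.8 × $180 = $19,044.00
Legal assistant: 123.9 × $110 = $13,629.00
Subtotal: $177,675.00
Write-off: 31.5 × $820 = $25,830.00
Total: $177,675.00 − $25,830.00 = $151,845.00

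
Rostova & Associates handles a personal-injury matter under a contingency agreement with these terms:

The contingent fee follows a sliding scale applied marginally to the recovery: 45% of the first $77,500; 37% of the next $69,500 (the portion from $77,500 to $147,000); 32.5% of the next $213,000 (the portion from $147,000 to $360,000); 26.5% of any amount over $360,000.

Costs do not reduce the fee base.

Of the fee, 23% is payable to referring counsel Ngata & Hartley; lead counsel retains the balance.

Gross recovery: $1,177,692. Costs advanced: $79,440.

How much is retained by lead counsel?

$266,807.60

Fee base is the gross recovery, $1,177,692; costs are reimbursed separately.
First $77,500 at 45% = $34,875.00
Next $69,500 at 37% = $25,715.00
Next $213,000 at 32.5% = $69,225.00
Remaining $817,692 at 26.5% = $216,688.38
Fee: $34,875.00 + $25,715.00 + $69,225.00 + $216,688.38 = $346,503.38
Referral share: 23% of $346,503.38 = $79,695.78; lead counsel retains $346,503.38 − $79,695.78 = $266,807.60.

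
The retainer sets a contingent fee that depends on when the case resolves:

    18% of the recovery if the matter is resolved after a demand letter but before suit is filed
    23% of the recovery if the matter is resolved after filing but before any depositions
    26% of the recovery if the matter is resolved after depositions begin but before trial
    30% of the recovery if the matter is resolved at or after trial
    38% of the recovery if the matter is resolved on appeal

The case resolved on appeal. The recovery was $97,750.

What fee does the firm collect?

$37,145.00

The matter resolved on appeal, so the 38% rate applies.
$97,750 × 38% = $37,145.00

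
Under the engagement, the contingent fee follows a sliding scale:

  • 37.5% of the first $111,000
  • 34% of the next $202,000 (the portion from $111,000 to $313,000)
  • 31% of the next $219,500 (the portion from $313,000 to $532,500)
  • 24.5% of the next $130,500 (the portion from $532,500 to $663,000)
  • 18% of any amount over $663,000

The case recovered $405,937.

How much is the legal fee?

$139,115.47

First $111,000 at 37.5% = $41,625.00
Next $202,000 at 34% = $68,680.00
Remaining $92,937 at 31% = $28,810.47
Fee: $41,625.00 + $68,680.00 + $28,810.47 = $139,115.47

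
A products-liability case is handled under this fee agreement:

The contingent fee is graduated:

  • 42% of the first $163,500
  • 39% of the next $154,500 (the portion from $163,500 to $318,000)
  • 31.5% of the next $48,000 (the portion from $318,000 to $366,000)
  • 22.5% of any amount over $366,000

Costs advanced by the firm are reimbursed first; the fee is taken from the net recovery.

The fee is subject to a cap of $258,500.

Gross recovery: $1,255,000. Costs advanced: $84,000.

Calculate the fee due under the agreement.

$258,500.00

Fee base (net of costs): $1,255,000 − $84,000 = $1,171,000
First $163,500 at 42% = $68,670.00
Next $154,500 at 39% = $60,255.00
Next $48,000 at 31.5% = $15,120.00
Remaining $805,000 at 22.5% = $181,125.00
Fee: $68,670.00 + $60,255.00 + $15,120.00 + $181,125.00 = $325,170.00
$325,170.00 exceeds the $258,500 cap, so the fee is capped at $258,500.00.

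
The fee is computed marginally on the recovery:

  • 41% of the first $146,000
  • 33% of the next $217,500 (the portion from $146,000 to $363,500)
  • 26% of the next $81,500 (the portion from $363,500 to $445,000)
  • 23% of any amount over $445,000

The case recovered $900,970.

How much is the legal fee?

$257,698.10

First $146,000 at 41% = $59,860.00
Next $217,500 at 33% = $71,775.00
Next $81,500 at 26% = $21,190.00
Remaining $455,970 at 23% = $104,873.10
Fee: $59,860.00 + $71,775.00 + $21,190.00 + $104,873.10 = $257,698.10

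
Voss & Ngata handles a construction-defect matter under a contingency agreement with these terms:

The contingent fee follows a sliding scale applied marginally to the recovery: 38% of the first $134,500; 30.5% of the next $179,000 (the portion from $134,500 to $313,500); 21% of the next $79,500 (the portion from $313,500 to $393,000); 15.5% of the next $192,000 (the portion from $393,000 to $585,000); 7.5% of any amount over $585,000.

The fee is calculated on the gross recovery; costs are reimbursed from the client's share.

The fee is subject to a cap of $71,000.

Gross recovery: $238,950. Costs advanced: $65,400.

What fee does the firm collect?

Fee base is the gross recovery, $238,950; costs are reimbursed separately.
First $134,500 at 38% = $51,110.00
Remaining $104,450 at 30.5% = $31,857.25
Fee: $51,110.00 + $31,857.25 = $82,967.25
$82,967.25 exceeds the $71,000 cap, so the fee is capped at $71,000.00.

$71,000.00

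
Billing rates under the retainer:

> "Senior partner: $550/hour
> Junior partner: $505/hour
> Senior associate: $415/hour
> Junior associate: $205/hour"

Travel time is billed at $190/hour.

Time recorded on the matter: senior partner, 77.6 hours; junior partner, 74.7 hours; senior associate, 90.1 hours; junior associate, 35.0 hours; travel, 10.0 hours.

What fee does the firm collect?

Senior partner: 77.6 × $550 = $42,680.00
Junior partner: 74.7 × $505 = $37,723.50
Senior associate: 90.1 × $415 = $37,391.50
Junior associate: 35.0 × $205 = $7,175.00
Subtotal: $42,680.00 + $37,723.50 + $37,391.50 + $7,175.00 = $124,970.00
Travel: 10.0 × $190 = $1,900.00
Total: $124,970.00 + $1,900.00 = $126,870.00

$126,870.00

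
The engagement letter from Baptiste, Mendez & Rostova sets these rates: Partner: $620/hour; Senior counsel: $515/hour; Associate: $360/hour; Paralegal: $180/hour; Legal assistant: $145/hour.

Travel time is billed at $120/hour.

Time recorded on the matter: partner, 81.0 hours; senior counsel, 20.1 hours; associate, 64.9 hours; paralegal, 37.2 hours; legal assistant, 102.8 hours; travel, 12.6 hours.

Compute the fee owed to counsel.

Partner: 81.0 × $620 = $50,220.00
Senior counsel: 20.1 × $515 = $10,351.50
Associate: 64.9 × $360 = $23,364.00
Paralegal: 37.2 × $180 = $6,696.00
Legal assistant: 102.8 × $145 = $14,906.00
Subtotal: $50,220.00 + $10,351.50 + $23,364.00 + $6,696.00 + $14,906.00 = $105,537.50
Travel: 12.6 × $120 = $1,512.00
Total: $105,537.50 + $1,512.00 = $107,049.50

$107,049.50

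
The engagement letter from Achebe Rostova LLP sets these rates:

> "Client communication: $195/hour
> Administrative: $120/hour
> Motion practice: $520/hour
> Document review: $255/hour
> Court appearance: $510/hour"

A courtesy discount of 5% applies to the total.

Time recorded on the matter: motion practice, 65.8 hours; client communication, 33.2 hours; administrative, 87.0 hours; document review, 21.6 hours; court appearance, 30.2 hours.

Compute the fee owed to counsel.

Client communication: 33.2 × $195 = $6,474.00
Administrative: 87.0 × $120 = $10,440.00
Motion practice: 65.8 × $520 = $34,216.00
Document review: 21.6 × $255 = $5,508.00
Court appearance: 30.2 × $510 = $15,402.00
Subtotal: $72,040.00
Less 5% discount: −$3,602.00
Total: $72,040.00 − $3,602.00 = $68,438.00

$68,438.00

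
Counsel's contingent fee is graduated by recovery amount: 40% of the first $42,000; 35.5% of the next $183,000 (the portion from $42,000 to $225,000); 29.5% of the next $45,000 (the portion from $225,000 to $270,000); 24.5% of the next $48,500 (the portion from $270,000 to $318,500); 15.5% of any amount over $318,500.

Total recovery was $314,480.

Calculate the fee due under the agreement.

$105,937.60

First $42,000 at 40% = $16,800.00
Next $183,000 at 35.5% = $64,965.00
Next $45,000 at 29.5% = $13,275.00
Remaining $44,480 at 24.5% = $10,897.60
Fee: $16,800.00 + $64,965.00 + $13,275.00 + $10,897.60 = $105,937.60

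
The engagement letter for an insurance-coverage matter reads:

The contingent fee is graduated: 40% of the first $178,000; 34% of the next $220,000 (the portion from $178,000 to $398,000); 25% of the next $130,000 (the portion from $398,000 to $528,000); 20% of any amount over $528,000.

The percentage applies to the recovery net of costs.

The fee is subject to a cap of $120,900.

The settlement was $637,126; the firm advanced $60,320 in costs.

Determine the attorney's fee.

$120,900.00

Fee base (net of costs): $637,126 − $60,320 = $576,806
First $178,000 at 40% = $71,200.00
Next $220,000 at 34% = $74,800.00
Next $130,000 at 25% = $32,500.00
Remaining $48,806 at 20% = $9,761.20
Fee: $71,200.00 + $74,800.00 + $32,500.00 + $9,761.20 = $188,261.20
$188,261.20 exceeds the $120,900 cap, so the fee is capped at $120,900.00.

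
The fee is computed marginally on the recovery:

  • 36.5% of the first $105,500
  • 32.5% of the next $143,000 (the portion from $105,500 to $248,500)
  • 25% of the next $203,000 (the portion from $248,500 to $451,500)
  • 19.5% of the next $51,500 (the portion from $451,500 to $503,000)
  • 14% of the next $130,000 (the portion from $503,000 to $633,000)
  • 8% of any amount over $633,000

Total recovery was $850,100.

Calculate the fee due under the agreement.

First $105,500 at 36.5% = $38,507.50
Next $143,000 at 32.5% = $46,475.00
Next $203,000 at 25% = $50,750.00
Next $51,500 at 19.5% = $10,042.50
Next $130,000 at 14% = $18,200.00
Remaining $217,100 at 8% = $17,368.00
Fee: $38,507.50 + $46,475.00 + $50,750.00 + $10,042.50 + $18,200.00 + $17,368.00 = $181,343.00

$181,343.00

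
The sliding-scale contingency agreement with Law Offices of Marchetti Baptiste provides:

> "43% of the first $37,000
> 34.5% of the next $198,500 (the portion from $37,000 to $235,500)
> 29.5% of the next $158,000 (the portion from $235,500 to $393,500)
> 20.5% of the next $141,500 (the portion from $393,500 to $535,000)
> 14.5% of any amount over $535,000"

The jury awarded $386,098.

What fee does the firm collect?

$128,818.91

First $37,000 at 43% = $15,910.00
Next $198,500 at 34.5% = $68,482.50
Remaining $150,598 at 29.5% = $44,426.41
Fee: $15,910.00 + $68,482.50 + $44,426.41 = $128,818.91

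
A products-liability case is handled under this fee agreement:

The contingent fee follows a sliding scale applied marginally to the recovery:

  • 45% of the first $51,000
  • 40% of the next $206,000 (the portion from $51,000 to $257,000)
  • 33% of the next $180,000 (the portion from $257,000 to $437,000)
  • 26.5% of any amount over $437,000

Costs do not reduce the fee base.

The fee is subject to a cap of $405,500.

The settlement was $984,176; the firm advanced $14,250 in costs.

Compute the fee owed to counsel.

Fee base is the gross recovery, $984,176; costs are reimbursed separately.
First $51,000 at 45% = $22,950.00
Next $206,000 at 40% = $82,400.00
Next $180,000 at 33% = $59,400.00
Remaining $547,176 at 26.5% = $145,001.64
Fee: $22,950.00 + $82,400.00 + $59,400.00 + $145,001.64 = $309,751.64
$309,751.64 is under the $405,500 cap.

$309,751.64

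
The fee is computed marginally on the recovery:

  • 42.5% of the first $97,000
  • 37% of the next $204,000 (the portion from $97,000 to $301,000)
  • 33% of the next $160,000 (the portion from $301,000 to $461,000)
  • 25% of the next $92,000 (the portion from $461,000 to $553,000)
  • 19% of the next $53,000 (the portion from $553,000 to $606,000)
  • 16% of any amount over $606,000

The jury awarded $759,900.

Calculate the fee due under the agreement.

First $97,000 at 42.5% = $41,225.00
Next $204,000 at 37% = $75,480.00
Next $160,000 at 33% = $52,800.00
Next $92,000 at 25% = $23,000.00
Next $53,000 at 19% = $10,070.00
Remaining $153,900 at 16% = $24,624.00
Fee: $41,225.00 + $75,480.00 + $52,800.00 + $23,000.00 + $10,070.00 + $24,624.00 = $227,199.00

$227,199.00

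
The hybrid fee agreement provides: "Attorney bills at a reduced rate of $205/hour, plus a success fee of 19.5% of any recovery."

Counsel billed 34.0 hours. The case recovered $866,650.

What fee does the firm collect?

Hourly: 34.0 × $205 = $6,970.00
Success fee: 19.5% of $866,650 = $168,996.75
Total: $6,970.00 + $168,996.75 = $175,966.75

$175,966.75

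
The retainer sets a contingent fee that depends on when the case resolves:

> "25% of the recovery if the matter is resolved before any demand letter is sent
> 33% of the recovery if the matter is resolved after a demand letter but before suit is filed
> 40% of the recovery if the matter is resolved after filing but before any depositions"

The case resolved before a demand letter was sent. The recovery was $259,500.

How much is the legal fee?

$64,875.00

The matter resolved before a demand letter was sent, so the 25% rate applies.
$259,500 × 25% = $64,875.00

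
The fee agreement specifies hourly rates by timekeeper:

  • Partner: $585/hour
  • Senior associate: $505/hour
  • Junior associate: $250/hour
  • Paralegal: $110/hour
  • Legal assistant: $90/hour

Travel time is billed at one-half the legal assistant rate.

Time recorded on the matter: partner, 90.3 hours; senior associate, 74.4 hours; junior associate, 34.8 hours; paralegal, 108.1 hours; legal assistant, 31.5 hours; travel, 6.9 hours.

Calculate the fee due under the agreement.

Partner: 90.3 × $585 = $52,825.50
Senior associate: 74.4 × $505 = $37,572.00
Junior associate: 34.8 × $250 = $8,700.00
Paralegal: 108.1 × $110 = $11,891.00
Legal assistant: 31.5 × $90 = $2,835.00
Subtotal: $52,825.50 + $37,572.00 + $8,700.00 + $11,891.00 + $2,835.00 = $113,823.50
Travel: 6.9 × ($90 ÷ 2) = 6.9 × $45.00 = $310.50
Total: $113,823.50 + $310.50 = $114,134.00

$114,134.00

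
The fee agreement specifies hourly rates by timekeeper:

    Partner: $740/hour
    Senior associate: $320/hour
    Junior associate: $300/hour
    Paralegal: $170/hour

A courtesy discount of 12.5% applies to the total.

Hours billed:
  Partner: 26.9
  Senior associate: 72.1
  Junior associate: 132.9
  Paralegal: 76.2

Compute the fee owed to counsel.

Partner: 26.9 × $740 = $19,906.00
Senior associate: 72.1 × $320 = $23,072.00
Junior associate: 132.9 × $300 = $39,870.00
Paralegal: 76.2 × $170 = $12,954.00
Subtotal: $95,802.00
Less 12.5% discount: −$11,975.25
Total: $95,802.00 − $11,975.25 = $83,826.75

$83,826.75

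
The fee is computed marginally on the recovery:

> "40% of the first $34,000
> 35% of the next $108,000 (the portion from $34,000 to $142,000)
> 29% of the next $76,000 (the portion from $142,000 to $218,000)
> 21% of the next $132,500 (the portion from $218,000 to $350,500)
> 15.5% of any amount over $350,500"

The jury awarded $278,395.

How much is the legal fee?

$86,122.95

First $34,000 at 40% = $13,600.00
Next $108,000 at 35% = $37,800.00
Next $76,000 at 29% = $22,040.00
Remaining $60,395 at 21% = $12,682.95
Fee: $13,600.00 + $37,800.00 + $22,040.00 + $12,682.95 = $86,122.95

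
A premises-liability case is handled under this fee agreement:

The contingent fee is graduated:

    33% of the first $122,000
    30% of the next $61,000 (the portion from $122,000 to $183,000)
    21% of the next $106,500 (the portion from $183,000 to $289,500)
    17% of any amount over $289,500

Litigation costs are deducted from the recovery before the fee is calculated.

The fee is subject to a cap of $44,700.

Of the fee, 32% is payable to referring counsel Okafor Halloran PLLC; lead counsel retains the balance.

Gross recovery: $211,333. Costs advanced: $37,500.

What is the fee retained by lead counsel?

$30,396.00

Fee base (net of costs): $211,333 − $37,500 = $173,833
First $122,000 at 33% = $40,260.00
Remaining $51,833 at 30% = $15,549.90
Fee: $40,260.00 + $15,549.90 = $55,809.90
$55,809.90 exceeds the $44,700 cap, so the fee is capped at $44,700.00.
Referral share: 32% of $44,700.00 = $14,304.00; lead counsel retains $44,700.00 − $14,304.00 = $30,396.00.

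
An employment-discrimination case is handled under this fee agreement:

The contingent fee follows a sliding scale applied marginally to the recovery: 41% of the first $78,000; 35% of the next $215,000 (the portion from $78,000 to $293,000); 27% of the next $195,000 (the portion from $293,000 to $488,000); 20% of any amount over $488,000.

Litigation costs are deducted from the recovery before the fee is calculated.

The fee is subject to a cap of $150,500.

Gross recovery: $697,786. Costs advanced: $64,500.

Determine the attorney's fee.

$150,500.00

Fee base (net of costs): $697,786 − $64,500 = $633,286
First $78,000 at 41% = $31,980.00
Next $215,000 at 35% = $75,250.00
Next $195,000 at 27% = $52,650.00
Remaining $145,286 at 20% = $29,057.20
Fee: $31,980.00 + $75,250.00 + $52,650.00 + $29,057.20 = $188,937.20
$188,937.20 exceeds the $150,500 cap, so the fee is capped at $150,500.00.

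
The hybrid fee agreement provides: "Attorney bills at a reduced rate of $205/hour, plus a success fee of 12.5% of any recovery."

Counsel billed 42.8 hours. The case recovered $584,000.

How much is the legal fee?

$81,774.00

Hourly: 42.8 × $205 = $8,774.00
Success fee: 12.5% of $584,000 = $73,000.00
Total: $8,774.00 + $73,000.00 = $81,774.00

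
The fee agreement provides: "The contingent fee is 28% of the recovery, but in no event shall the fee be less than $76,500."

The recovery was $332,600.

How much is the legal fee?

$93,128.00

28% of $332,600 = $93,128.00
That exceeds the $76,500 minimum.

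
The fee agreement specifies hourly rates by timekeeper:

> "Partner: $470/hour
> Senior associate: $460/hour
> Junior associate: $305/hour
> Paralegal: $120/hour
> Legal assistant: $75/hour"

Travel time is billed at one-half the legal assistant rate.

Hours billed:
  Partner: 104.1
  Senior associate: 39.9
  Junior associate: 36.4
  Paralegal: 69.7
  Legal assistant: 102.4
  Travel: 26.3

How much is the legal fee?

Partner: 104.1 × $470 = $48,927.00
Senior associate: 39.9 × $460 = $18,354.00
Junior associate: 36.4 × $305 = $11,102.00
Paralegal: 69.7 × $120 = $8,364.00
Legal assistant: 102.4 × $75 = $7,680.00
Subtotal: $48,927.00 + $18,354.00 + $11,102.00 + $8,364.00 + $7,680.00 = $94,427.00
Travel: 26.3 × ($75 ÷ 2) = 26.3 × $37.50 = $986.25
Total: $94,427.00 + $986.25 = $95,413.25

$95,413.25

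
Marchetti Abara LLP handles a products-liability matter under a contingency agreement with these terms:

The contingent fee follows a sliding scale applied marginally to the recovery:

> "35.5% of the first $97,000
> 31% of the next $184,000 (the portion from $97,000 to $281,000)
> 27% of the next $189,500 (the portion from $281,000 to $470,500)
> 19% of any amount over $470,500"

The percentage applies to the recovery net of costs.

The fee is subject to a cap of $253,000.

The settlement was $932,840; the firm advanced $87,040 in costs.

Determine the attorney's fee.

$213,947.00

Fee base (net of costs): $932,840 − $87,040 = $845,800
First $97,000 at 35.5% = $34,435.00
Next $184,000 at 31% = $57,040.00
Next $189,500 at 27% = $51,165.00
Remaining $375,300 at 19% = $71,307.00
Fee: $34,435.00 + $57,040.00 + $51,165.00 + $71,307.00 = $213,947.00
$213,947.00 is under the $253,000 cap.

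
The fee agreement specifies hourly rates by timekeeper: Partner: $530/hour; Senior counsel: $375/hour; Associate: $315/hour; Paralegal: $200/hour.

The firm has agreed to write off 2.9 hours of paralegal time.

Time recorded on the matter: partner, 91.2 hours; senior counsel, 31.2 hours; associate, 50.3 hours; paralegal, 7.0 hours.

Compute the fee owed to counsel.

$76,700.50

Partner: 91.2 × $530 = $48,336.00
Senior counsel: 31.2 × $375 = $11,700.00
Associate: 50.3 × $315 = $15,844.50
Paralegal: 7.0 × $200 = $1,400.00
Subtotal: $77,280.50
Write-off: 2.9 × $200 = $580.00
Total: $77,280.50 − $580.00 = $76,700.50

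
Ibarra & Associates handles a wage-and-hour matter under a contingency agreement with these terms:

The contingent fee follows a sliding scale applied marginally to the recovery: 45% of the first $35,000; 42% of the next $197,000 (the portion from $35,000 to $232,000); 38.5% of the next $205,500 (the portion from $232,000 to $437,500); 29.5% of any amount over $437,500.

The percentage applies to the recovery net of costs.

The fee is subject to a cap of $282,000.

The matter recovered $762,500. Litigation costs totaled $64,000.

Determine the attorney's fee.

Fee base (net of costs): $762,500 − $64,000 = $698,500
First $35,000 at 45% = $15,750.00
Next $197,000 at 42% = $82,740.00
Next $205,500 at 38.5% = $79,117.50
Remaining $261,000 at 29.5% = $76,995.00
Fee: $15,750.00 + $82,740.00 + $79,117.50 + $76,995.00 = $254,602.50
$254,602.50 is under the $282,000 cap.

$254,602.50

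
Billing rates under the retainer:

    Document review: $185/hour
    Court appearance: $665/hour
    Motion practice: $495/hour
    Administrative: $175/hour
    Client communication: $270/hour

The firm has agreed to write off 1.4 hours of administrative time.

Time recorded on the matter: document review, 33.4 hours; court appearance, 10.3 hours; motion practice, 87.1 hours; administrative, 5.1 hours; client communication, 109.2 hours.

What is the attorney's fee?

$86,274.50

Document review: 33.4 × $185 = $6,179.00
Court appearance: 10.3 × $665 = $6,849.50
Motion practice: 87.1 × $495 = $43,114.50
Administrative: 5.1 × $175 = $892.50
Client communication: 109.2 × $270 = $29,484.00
Subtotal: $86,519.50
Write-off: 1.4 × $175 = $245.00
Total: $86,519.50 − $245.00 = $86,274.50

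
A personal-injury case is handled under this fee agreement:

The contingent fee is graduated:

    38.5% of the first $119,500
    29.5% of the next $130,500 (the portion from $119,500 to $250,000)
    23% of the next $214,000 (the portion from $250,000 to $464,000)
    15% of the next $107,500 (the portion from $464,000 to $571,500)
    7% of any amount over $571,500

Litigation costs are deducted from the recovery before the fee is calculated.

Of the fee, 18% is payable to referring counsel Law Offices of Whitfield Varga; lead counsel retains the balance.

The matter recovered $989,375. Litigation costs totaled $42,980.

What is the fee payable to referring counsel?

$31,696.68

Fee base (net of costs): $989,375 − $42,980 = $946,395
First $119,500 at 38.5% = $46,007.50
Next $130,500 at 29.5% = $38,497.50
Next $214,000 at 23% = $49,220.00
Next $107,500 at 15% = $16,125.00
Remaining $374,895 at 7% = $26,242.65
Fee: $46,007.50 + $38,497.50 + $49,220.00 + $16,125.00 + $26,242.65 = $176,092.65
Referral share: 18% of $176,092.65 = $31,696.68; lead counsel retains $176,092.65 − $31,696.68 = $144,395.97.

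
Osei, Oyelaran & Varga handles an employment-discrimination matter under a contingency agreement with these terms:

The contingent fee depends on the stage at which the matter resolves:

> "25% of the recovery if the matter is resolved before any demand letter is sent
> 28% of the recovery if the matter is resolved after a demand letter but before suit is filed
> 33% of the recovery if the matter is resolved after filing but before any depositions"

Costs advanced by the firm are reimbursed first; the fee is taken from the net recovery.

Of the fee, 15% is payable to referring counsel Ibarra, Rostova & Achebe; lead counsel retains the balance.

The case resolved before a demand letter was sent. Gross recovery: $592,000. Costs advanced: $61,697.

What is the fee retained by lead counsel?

$112,689.39

Fee base (net of costs): $592,000 − $61,697 = $530,303
The matter resolved before a demand letter was sent, so the 25% rate applies.
$530,303 × 25% = $132,575.75
Referral share: 15% of $132,575.75 = $19,886.36; lead counsel retains $132,575.75 − $19,886.36 = $112,689.39.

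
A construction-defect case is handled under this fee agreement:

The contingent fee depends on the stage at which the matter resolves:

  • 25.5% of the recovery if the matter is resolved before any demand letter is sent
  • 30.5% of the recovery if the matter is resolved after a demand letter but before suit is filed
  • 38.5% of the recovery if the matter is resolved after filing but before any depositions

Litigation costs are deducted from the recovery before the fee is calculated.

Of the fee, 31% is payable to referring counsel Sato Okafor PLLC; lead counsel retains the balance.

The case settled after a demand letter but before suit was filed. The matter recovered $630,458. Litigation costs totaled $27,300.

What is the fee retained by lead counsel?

$126,934.60

Fee base (net of costs): $630,458 − $27,300 = $603,158
The matter settled after a demand letter but before suit was filed, so the 30.5% rate applies.
$603,158 × 30.5% = $183,963.19
Referral share: 31% of $183,963.19 = $57,028.59; lead counsel retains $183,963.19 − $57,028.59 = $126,934.60.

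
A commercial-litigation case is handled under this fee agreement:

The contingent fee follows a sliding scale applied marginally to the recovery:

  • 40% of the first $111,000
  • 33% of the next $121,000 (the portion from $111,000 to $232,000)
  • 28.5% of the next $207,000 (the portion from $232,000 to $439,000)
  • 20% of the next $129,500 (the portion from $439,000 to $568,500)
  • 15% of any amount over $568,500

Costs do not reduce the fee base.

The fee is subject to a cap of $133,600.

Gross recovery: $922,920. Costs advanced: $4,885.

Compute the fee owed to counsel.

Fee base is the gross recovery, $922,920; costs are reimbursed separately.
First $111,000 at 40% = $44,400.00
Next $121,000 at 33% = $39,930.00
Next $207,000 at 28.5% = $58,995.00
Next $129,500 at 20% = $25,900.00
Remaining $354,420 at 15% = $53,163.00
Fee: $44,400.00 + $39,930.00 + $58,995.00 + $25,900.00 + $53,163.00 = $222,388.00
$222,388.00 exceeds the $133,600 cap, so the fee is capped at $133,600.00.

$133,600.00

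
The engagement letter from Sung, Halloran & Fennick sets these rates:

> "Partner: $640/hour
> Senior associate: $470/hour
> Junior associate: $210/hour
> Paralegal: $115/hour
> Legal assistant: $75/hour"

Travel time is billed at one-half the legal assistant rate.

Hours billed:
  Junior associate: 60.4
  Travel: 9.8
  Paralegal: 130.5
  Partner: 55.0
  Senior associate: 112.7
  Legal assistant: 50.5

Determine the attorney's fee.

$120,015.50

Partner: 55.0 × $640 = $35,200.00
Senior associate: 112.7 × $470 = $52,969.00
Junior associate: 60.4 × $210 = $12,684.00
Paralegal: 130.5 × $115 = $15,007.50
Legal assistant: 50.5 × $75 = $3,787.50
Subtotal: $35,200.00 + $52,969.00 + $12,684.00 + $15,007.50 + $3,787.50 = $119,648.00
Travel: 9.8 × ($75 ÷ 2) = 9.8 × $37.50 = $367.50
Total: $119,648.00 + $367.50 = $120,015.50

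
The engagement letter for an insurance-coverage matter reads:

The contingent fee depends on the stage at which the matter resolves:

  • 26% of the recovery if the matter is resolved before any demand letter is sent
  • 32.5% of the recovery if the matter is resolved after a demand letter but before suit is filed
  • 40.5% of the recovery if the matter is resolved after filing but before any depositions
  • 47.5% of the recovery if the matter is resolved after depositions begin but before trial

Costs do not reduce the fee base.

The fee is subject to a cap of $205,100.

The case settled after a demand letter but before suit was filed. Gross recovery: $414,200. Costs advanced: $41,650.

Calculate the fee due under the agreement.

Fee base is the gross recovery, $414,200; costs are reimbursed separately.
The matter settled after a demand letter but before suit was filed, so the 32.5% rate applies.
$414,200 × 32.5% = $134,615.00
$134,615.00 is under the $205,100 cap.

$134,615.00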